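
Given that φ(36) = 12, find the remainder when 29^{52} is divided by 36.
By Euler: 29^{12} ≡ 1 (mod 36) since gcd(29, 36) = 1. 52 = 4×12 + 4. So 29^{52} ≡ 29^{4} ≡ 25 (mod 36)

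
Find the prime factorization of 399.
3 × 7 × 19

Divide by primes starting from smallest:
399 ÷ 3 = 133
133 ÷ 7 = 19
19 ÷ 19 = 1

399 = 3 × 7 × 19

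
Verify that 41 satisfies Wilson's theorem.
(40)! mod 41 = 40. Since this equals -1 (mod 41), Wilson confirms 41 is prime.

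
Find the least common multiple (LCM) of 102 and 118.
6018

First find GCD(102, 118) using the Euclidean algorithm:
102 = 0 × 118 + 102
118 = 1 × 102 + 16
102 = 6 × 16 + 6
16 = 2 × 6 + 4
6 = 1 × 4 + 2
4 = 2 × 2 + 0
GCD(102, 118) = 2

LCM formula: LCM(a, b) = (a × b) / GCD(a, b)
LCM(102, 118) = (102 × 118) / 2
LCM(102, 118) = 12036 / 2
LCM(102, 118) = 6018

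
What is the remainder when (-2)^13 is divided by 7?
Using Fermat: (-2)^{6} ≡ 1 (mod 7). 13 ≡ 1 (mod 6). So (-2)^{13} ≡ (-2)^{1} ≡ 5 (mod 7)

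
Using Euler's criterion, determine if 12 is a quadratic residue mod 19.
By Euler's criterion: 12^{9} ≡ 18 (mod 19). Since this equals -1 (≡ 18), 12 is not a QR.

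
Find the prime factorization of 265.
5 × 53

Divide by primes starting from smallest:
265 ÷ 5 = 53
53 ÷ 53 = 1

265 = 5 × 53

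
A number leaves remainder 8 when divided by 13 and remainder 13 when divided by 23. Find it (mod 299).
M = 13 × 23 = 299. M₁ = 23, y₁ ≡ 4 (mod 13). M₂ = 13, y₂ ≡ 16 (mod 23). r = 8×23×4 + 13×13×16 ≡ 151 (mod 299)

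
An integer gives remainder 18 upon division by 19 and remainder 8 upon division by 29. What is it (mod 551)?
M = 19 × 29 = 551. M₁ = 29, y₁ ≡ 2 (mod 19). M₂ = 19, y₂ ≡ 26 (mod 29). n = 18×29×2 + 8×19×26 ≡ 37 (mod 551). The smallest positive such number is 37.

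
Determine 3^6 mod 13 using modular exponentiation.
6 = 4 + 2 (binary 110). Repeated squaring mod 13: 3^1 ≡ 3; 3^2 ≡ 3² = 9 ≡ 9; 3^4 ≡ 9² = 81 ≡ 3. Multiply: 3^6 = 3^4 × 3^2 ≡ 3 × 9 (mod 13): 3 × 9 = 27 ≡ 1. So 3^6 ≡ 1 (mod 13).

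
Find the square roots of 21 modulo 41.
The square roots of 21 mod 41 are 12 and 29. Verify: 12² = 144 ≡ 21 (mod 41)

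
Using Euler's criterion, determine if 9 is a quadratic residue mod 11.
By Euler's criterion: 9^{5} ≡ 1 (mod 11). Since this equals 1, 9 is a QR.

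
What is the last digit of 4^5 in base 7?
5 = 4 + 1 (binary 101). Repeated squaring mod 7: 4^1 ≡ 4; 4^2 ≡ 4² = 16 ≡ 2; 4^4 ≡ 2² = 4 ≡ 4. Multiply: 4^5 = 4^4 × 4^1 ≡ 4 × 4 (mod 7): 4 × 4 = 16 ≡ 2. So 4^5 ≡ 2 (mod 7).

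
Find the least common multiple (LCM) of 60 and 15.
60

First find GCD(60, 15) using the Euclidean algorithm:
60 = 4 × 15 + 0
GCD(60, 15) = 15

LCM formula: LCM(a, b) = (a × b) / GCD(a, b)
LCM(60, 15) = (60 × 15) / 15
LCM(60, 15) = 900 / 15
LCM(60, 15) = 60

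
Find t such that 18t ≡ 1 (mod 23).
18^(-1) ≡ 9 (mod 23). Verification: 18 × 9 = 162 ≡ 1 (mod 23)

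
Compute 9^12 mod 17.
Using repeated squaring. 12 = 8 + 4 (binary 1100). Repeated squaring mod 17: 9^1 ≡ 9; 9^2 ≡ 9² = 81 ≡ 13; 9^4 ≡ 13² = 169 ≡ 16; 9^8 ≡ 16² = 256 ≡ 1. Multiply: 9^12 = 9^8 × 9^4 ≡ 1 × 16 (mod 17): 1 × 16 = 16 ≡ 16. So 9^12 ≡ 16 (mod 17).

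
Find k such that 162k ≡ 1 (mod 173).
162^(-1) ≡ 110 (mod 173). Verification: 162 × 110 = 17820 ≡ 1 (mod 173)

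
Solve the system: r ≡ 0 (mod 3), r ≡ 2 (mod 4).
M = 3 × 4 = 12. M₁ = 4, y₁ ≡ 1 (mod 3). M₂ = 3, y₂ ≡ 3 (mod 4). r = 0×4×1 + 2×3×3 ≡ 6 (mod 12)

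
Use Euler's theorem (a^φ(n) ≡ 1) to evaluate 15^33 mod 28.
By Euler: 15^{12} ≡ 1 (mod 28) since gcd(15, 28) = 1. 33 = 2×12 + 9. So 15^{33} ≡ 15^{9} ≡ 15 (mod 28)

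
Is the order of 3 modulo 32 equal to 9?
No, the actual order is 8, not 9.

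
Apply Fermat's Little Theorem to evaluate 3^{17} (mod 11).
9

By Fermat's Little Theorem, a^(p-1) ≡ 1 (mod p) for prime p and gcd(a, p) = 1
Here p = 11, so 3^10 ≡ 1 (mod 11)
We can reduce the exponent: 17 mod 10 = 7
So 3^17 ≡ 3^7 (mod 11)
Computing: 3^7 mod 11 = 9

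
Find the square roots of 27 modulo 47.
The square roots of 27 mod 47 are 36 and 11. Verify: 36² = 1296 ≡ 27 (mod 47)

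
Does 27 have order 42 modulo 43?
p - 1 = 42 has prime divisors 2, 3, 7. Check 27^(42/q) mod 43 for each: 27^(42/2) = 27^21 ≡ 42, 27^(42/3) = 27^14 ≡ 1, 27^(42/7) = 27^6 ≡ 35 (mod 43). Since 27^14 ≡ 1 (mod 43), the order of 27 divides 14 (in fact the order is 14) ≠ 42, so it is not a primitive root.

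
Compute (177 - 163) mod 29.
14

(177 - 163) = 14
14 mod 29 = 14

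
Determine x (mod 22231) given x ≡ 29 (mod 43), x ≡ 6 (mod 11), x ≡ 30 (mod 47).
15681

Using the Chinese Remainder Theorem:
M = product of moduli = 22231
For equation 1: M_1 = 517, 517 ≡ 1 (mod 43), inverse of 517 mod 43 is 1 (check: 1 × 1 = 1 ≡ 1 (mod 43))
For equation 2: M_2 = 2021, 2021 ≡ 8 (mod 11), inverse of 2021 mod 11 is 7 (check: 8 × 7 = 56 ≡ 1 (mod 11))
For equation 3: M_3 = 473, 473 ≡ 3 (mod 47), inverse of 473 mod 47 is 16 (check: 3 × 16 = 48 ≡ 1 (mod 47))
Combine: x ≡ Σ r_i×M_i×(M_i⁻¹ mod m_i) = 29×517×1 + 6×2021×7 + 30×473×16 = 14993 + 84882 + 227040 = 326915
326915 mod 22231 = 15681
x ≡ 15681 (mod 22231)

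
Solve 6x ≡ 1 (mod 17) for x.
3

Using Extended Euclidean Algorithm:
gcd(6, 17) = 1
Bezout coefficients: 6 × 3 + 17 × -1 = 1
So 6 × 3 ≡ 1 (mod 17)
The inverse is 3 mod 17 = 3
Verification: 6 × 3 = 18 = 1 × 17 + 1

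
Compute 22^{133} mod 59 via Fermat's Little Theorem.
49

By Fermat's Little Theorem, a^(p-1) ≡ 1 (mod p) for prime p and gcd(a, p) = 1
Here p = 59, so 22^58 ≡ 1 (mod 59)
We can reduce the exponent: 133 mod 58 = 17
So 22^133 ≡ 22^17 (mod 59)
Computing: 22^17 mod 59 = 49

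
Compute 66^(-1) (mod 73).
66^(-1) ≡ 52 (mod 73). Verification: 66 × 52 = 3432 ≡ 1 (mod 73)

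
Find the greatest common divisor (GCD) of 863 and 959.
1

Using the Euclidean algorithm:
863 = 0 × 959 + 863
959 = 1 × 863 + 96
863 = 8 × 96 + 95
96 = 1 × 95 + 1
95 = 95 × 1 + 0

GCD(863, 959) = 1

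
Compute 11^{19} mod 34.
5

Using successive squaring:
Binary expansion of 19: 10011
Powers of 11 mod 34 (each is the square of the previous):
  11^1 ≡ 11 (mod 34)
  11^2 ≡ 11² = 121 ≡ 19 (mod 34)
  11^4 ≡ 19² = 361 ≡ 21 (mod 34)
  11^8 ≡ 21² = 441 ≡ 33 (mod 34)
  11^16 ≡ 33² = 1089 ≡ 1 (mod 34)
19 = 16 + 2 + 1, so 11^19 = 11^16 × 11^2 × 11^1 ≡ 1 × 19 × 11 (mod 34)
Multiplying step by step:
  1 × 19 = 19 ≡ 19 (mod 34)
  19 × 11 = 209 ≡ 5 (mod 34)
Result: 11^19 ≡ 5 (mod 34)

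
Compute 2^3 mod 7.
3 = 2 + 1 (binary 11). Repeated squaring mod 7: 2^1 ≡ 2; 2^2 ≡ 2² = 4 ≡ 4. Multiply: 2^3 = 2^2 × 2^1 ≡ 4 × 2 (mod 7): 4 × 2 = 8 ≡ 1. So 2^3 ≡ 1 (mod 7).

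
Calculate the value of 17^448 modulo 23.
Using Fermat: 17^{22} ≡ 1 (mod 23). 448 ≡ 8 (mod 22). So 17^{448} ≡ 17^{8} ≡ 18 (mod 23)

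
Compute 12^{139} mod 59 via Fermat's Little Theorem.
49

By Fermat's Little Theorem, a^(p-1) ≡ 1 (mod p) for prime p and gcd(a, p) = 1
Here p = 59, so 12^58 ≡ 1 (mod 59)
We can reduce the exponent: 139 mod 58 = 23
So 12^139 ≡ 12^23 (mod 59)
Computing: 12^23 mod 59 = 49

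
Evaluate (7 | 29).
(7/29) = 7^{14} mod 29 = 1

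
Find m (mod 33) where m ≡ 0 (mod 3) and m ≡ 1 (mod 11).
M = 3 × 11 = 33. M₁ = 11, y₁ ≡ 2 (mod 3). M₂ = 3, y₂ ≡ 4 (mod 11). m = 0×11×2 + 1×3×4 ≡ 12 (mod 33)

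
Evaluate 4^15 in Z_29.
Using repeated squaring. 15 = 8 + 4 + 2 + 1 (binary 1111). Repeated squaring mod 29: 4^1 ≡ 4; 4^2 ≡ 4² = 16 ≡ 16; 4^4 ≡ 16² = 256 ≡ 24; 4^8 ≡ 24² = 576 ≡ 25. Multiply: 4^15 = 4^8 × 4^4 × 4^2 × 4^1 ≡ 25 × 24 × 16 × 4 (mod 29): 25 × 24 = 600 ≡ 20; 20 × 16 = 320 ≡ 1; 1 × 4 = 4 ≡ 4. So 4^15 ≡ 4 (mod 29).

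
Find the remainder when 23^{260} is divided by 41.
By Fermat: 23^{40} ≡ 1 (mod 41). 260 = 6×40 + 20. So 23^{260} ≡ 23^{20} ≡ 1 (mod 41)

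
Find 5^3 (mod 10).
3 = 2 + 1 (binary 11). Repeated squaring mod 10: 5^1 ≡ 5; 5^2 ≡ 5² = 25 ≡ 5. Multiply: 5^3 = 5^2 × 5^1 ≡ 5 × 5 (mod 10): 5 × 5 = 25 ≡ 5. So 5^3 ≡ 5 (mod 10).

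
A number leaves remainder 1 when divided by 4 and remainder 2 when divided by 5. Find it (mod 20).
M = 4 × 5 = 20. M₁ = 5, y₁ ≡ 1 (mod 4). M₂ = 4, y₂ ≡ 4 (mod 5). z = 1×5×1 + 2×4×4 ≡ 17 (mod 20)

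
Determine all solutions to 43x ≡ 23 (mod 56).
37

Since gcd(43, 56) = 1 divides 23, a solution exists.
Multiply both sides by the inverse of 43 mod 56:
  43^(-1) mod 56 = 43
  x ≡ 43 × 23 ≡ 989 ≡ 37 (mod 56)
Verification: 43 × 37 = 1591 = 28 × 56 + 23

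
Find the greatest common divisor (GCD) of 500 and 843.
1

Using the Euclidean algorithm:
500 = 0 × 843 + 500
843 = 1 × 500 + 343
500 = 1 × 343 + 157
343 = 2 × 157 + 29
157 = 5 × 29 + 12
29 = 2 × 12 + 5
12 = 2 × 5 + 2
5 = 2 × 2 + 1
2 = 2 × 1 + 0

GCD(500, 843) = 1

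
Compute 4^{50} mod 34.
16

Using successive squaring:
Binary expansion of 50: 110010
Powers of 4 mod 34 (each is the square of the previous):
  4^1 ≡ 4 (mod 34)
  4^2 ≡ 4² = 16 ≡ 16 (mod 34)
  4^4 ≡ 16² = 256 ≡ 18 (mod 34)
  4^8 ≡ 18² = 324 ≡ 18 (mod 34)
  4^16 ≡ 18² = 324 ≡ 18 (mod 34)
  4^32 ≡ 18² = 324 ≡ 18 (mod 34)
50 = 32 + 16 + 2, so 4^50 = 4^32 × 4^16 × 4^2 ≡ 18 × 18 × 16 (mod 34)
Multiplying step by step:
  18 × 18 = 324 ≡ 18 (mod 34)
  18 × 16 = 288 ≡ 16 (mod 34)
Result: 4^50 ≡ 16 (mod 34)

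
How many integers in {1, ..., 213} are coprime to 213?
140

Prime factorization: 213 = 3 × 71
Using the formula φ(n) = n × Π(1 - 1/p) for each prime factor p:
φ(213) = 213 × (1 - 1/3) × (1 - 1/71)
φ(213) = 140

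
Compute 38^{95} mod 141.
23

Using successive squaring:
Binary expansion of 95: 1011111
Powers of 38 mod 141 (each is the square of the previous):
  38^1 ≡ 38 (mod 141)
  38^2 ≡ 38² = 1444 ≡ 34 (mod 141)
  38^4 ≡ 34² = 1156 ≡ 28 (mod 141)
  38^8 ≡ 28² = 784 ≡ 79 (mod 141)
  38^16 ≡ 79² = 6241 ≡ 37 (mod 141)
  38^32 ≡ 37² = 1369 ≡ 100 (mod 141)
  38^64 ≡ 100² = 10000 ≡ 130 (mod 141)
95 = 64 + 16 + 8 + 4 + 2 + 1, so 38^95 = 38^64 × 38^16 × 38^8 × 38^4 × 38^2 × 38^1 ≡ 130 × 37 × 79 × 28 × 34 × 38 (mod 141)
Multiplying step by step:
  130 × 37 = 4810 ≡ 16 (mod 141)
  16 × 79 = 1264 ≡ 136 (mod 141)
  136 × 28 = 3808 ≡ 1 (mod 141)
  1 × 34 = 34 ≡ 34 (mod 141)
  34 × 38 = 1292 ≡ 23 (mod 141)
Result: 38^95 ≡ 23 (mod 141)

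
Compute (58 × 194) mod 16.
4

(58 × 194) = 11252
11252 mod 16 = 4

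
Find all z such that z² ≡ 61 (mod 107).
The square roots of 61 mod 107 are 75 and 32. Verify: 75² = 5625 ≡ 61 (mod 107)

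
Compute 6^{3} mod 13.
8

Using successive squaring:
Binary expansion of 3: 11
Powers of 6 mod 13 (each is the square of the previous):
  6^1 ≡ 6 (mod 13)
  6^2 ≡ 6² = 36 ≡ 10 (mod 13)
3 = 2 + 1, so 6^3 = 6^2 × 6^1 ≡ 10 × 6 (mod 13)
Multiplying step by step:
  10 × 6 = 60 ≡ 8 (mod 13)
Result: 6^3 ≡ 8 (mod 13)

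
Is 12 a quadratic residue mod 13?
By Euler's criterion: 12^{6} ≡ 1 (mod 13). Since this equals 1, 12 is a QR.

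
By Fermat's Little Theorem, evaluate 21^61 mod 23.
By Fermat: 21^{22} ≡ 1 (mod 23). 61 = 2×22 + 17. So 21^{61} ≡ 21^{17} ≡ 5 (mod 23)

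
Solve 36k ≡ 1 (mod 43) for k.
36^(-1) ≡ 6 (mod 43). Verification: 36 × 6 = 216 ≡ 1 (mod 43)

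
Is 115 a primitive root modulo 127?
p - 1 = 126 has prime divisors 2, 3, 7. Check 115^(126/q) mod 127 for each: 115^(126/2) = 115^63 ≡ 1, 115^(126/3) = 115^42 ≡ 107, 115^(126/7) = 115^18 ≡ 8 (mod 127). Since 115^63 ≡ 1 (mod 127), the order of 115 divides 63 (in fact the order is 63) ≠ 126, so it is not a primitive root.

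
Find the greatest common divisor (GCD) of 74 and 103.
1

Using the Euclidean algorithm:
74 = 0 × 103 + 74
103 = 1 × 74 + 29
74 = 2 × 29 + 16
29 = 1 × 16 + 13
16 = 1 × 13 + 3
13 = 4 × 3 + 1
3 = 3 × 1 + 0

GCD(74, 103) = 1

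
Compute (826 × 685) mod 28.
14

(826 × 685) = 565810
565810 mod 28 = 14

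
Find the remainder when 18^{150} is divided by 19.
By Fermat: 18^{18} ≡ 1 (mod 19). 150 = 8×18 + 6. So 18^{150} ≡ 18^{6} ≡ 1 (mod 19)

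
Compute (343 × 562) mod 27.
13

(343 × 562) = 192766
192766 mod 27 = 13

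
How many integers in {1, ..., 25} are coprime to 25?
20

Prime factorization: 25 = 5^2
Using the formula φ(n) = n × Π(1 - 1/p) for each prime factor p:
φ(25) = 25 × (1 - 1/5)
φ(25) = 20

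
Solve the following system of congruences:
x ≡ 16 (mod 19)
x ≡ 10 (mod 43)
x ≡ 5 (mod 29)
11663

Using the Chinese Remainder Theorem:
M = product of moduli = 23693
For equation 1: M_1 = 1247, 1247 ≡ 12 (mod 19), inverse of 1247 mod 19 is 8 (check: 12 × 8 = 96 ≡ 1 (mod 19))
For equation 2: M_2 = 551, 551 ≡ 35 (mod 43), inverse of 551 mod 43 is 16 (check: 35 × 16 = 560 ≡ 1 (mod 43))
For equation 3: M_3 = 817, 817 ≡ 5 (mod 29), inverse of 817 mod 29 is 6 (check: 5 × 6 = 30 ≡ 1 (mod 29))
Combine: x ≡ Σ r_i×M_i×(M_i⁻¹ mod m_i) = 16×1247×8 + 10×551×16 + 5×817×6 = 159616 + 88160 + 24510 = 272286
272286 mod 23693 = 11663
x ≡ 11663 (mod 23693)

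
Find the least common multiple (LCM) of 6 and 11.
66

First find GCD(6, 11) using the Euclidean algorithm:
6 = 0 × 11 + 6
11 = 1 × 6 + 5
6 = 1 × 5 + 1
5 = 5 × 1 + 0
GCD(6, 11) = 1

LCM formula: LCM(a, b) = (a × b) / GCD(a, b)
LCM(6, 11) = (6 × 11) / 1
LCM(6, 11) = 66 / 1
LCM(6, 11) = 66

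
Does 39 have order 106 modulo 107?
p - 1 = 106 has prime divisors 2, 53. Check 39^(106/q) mod 107 for each: 39^(106/2) = 39^53 ≡ 1, 39^(106/53) = 39^2 ≡ 23 (mod 107). Since 39^53 ≡ 1 (mod 107), the order of 39 divides 53 (in fact the order is 53) ≠ 106, so it is not a primitive root.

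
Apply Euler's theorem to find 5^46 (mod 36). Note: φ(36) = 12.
By Euler: 5^{12} ≡ 1 (mod 36) since gcd(5, 36) = 1. 46 = 3×12 + 10. So 5^{46} ≡ 5^{10} ≡ 13 (mod 36)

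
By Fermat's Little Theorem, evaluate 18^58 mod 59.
By Fermat's Little Theorem, 18^{58} ≡ 1 (mod 59) since 59 is prime and gcd(18, 59) = 1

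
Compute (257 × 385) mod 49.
14

(257 × 385) = 98945
98945 mod 49 = 14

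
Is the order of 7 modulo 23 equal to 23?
No, the actual order is 22, not 23.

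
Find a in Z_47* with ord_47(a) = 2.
46 has order 2 mod 47 since 46^{2} ≡ 1 (mod 47) and no smaller power works.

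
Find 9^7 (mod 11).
7 = 4 + 2 + 1 (binary 111). Repeated squaring mod 11: 9^1 ≡ 9; 9^2 ≡ 9² = 81 ≡ 4; 9^4 ≡ 4² = 16 ≡ 5. Multiply: 9^7 = 9^4 × 9^2 × 9^1 ≡ 5 × 4 × 9 (mod 11): 5 × 4 = 20 ≡ 9; 9 × 9 = 81 ≡ 4. So 9^7 ≡ 4 (mod 11).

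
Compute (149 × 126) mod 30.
24

(149 × 126) = 18774
18774 mod 30 = 24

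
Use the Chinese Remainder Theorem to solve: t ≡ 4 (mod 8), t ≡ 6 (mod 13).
M = 8 × 13 = 104. M₁ = 13, y₁ ≡ 5 (mod 8). M₂ = 8, y₂ ≡ 5 (mod 13). t = 4×13×5 + 6×8×5 ≡ 84 (mod 104)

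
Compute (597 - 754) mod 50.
43

(597 - 754) = -157
-157 mod 50 = 43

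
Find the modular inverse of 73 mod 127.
73^(-1) ≡ 87 (mod 127). Verification: 73 × 87 = 6351 ≡ 1 (mod 127)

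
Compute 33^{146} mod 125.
19

Using successive squaring:
Binary expansion of 146: 10010010
Powers of 33 mod 125 (each is the square of the previous):
  33^1 ≡ 33 (mod 125)
  33^2 ≡ 33² = 1089 ≡ 89 (mod 125)
  33^4 ≡ 89² = 7921 ≡ 46 (mod 125)
  33^8 ≡ 46² = 2116 ≡ 116 (mod 125)
  33^16 ≡ 116² = 13456 ≡ 81 (mod 125)
  33^32 ≡ 81² = 6561 ≡ 61 (mod 125)
  33^64 ≡ 61² = 3721 ≡ 96 (mod 125)
  33^128 ≡ 96² = 9216 ≡ 91 (mod 125)
146 = 128 + 16 + 2, so 33^146 = 33^128 × 33^16 × 33^2 ≡ 91 × 81 × 89 (mod 125)
Multiplying step by step:
  91 × 81 = 7371 ≡ 121 (mod 125)
  121 × 89 = 10769 ≡ 19 (mod 125)
Result: 33^146 ≡ 19 (mod 125)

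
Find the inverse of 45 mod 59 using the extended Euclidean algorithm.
Extended GCD: 45(21) + 59(-16) = 1. So 45^(-1) ≡ 21 ≡ 21 (mod 59). Verify: 45 × 21 = 945 ≡ 1 (mod 59)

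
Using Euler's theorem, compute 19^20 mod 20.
By Euler: 19^{8} ≡ 1 (mod 20) since gcd(19, 20) = 1. 20 = 2×8 + 4. So 19^{20} ≡ 19^{4} ≡ 1 (mod 20)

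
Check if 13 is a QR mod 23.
By Euler's criterion: 13^{11} ≡ 1 (mod 23). Since this equals 1, 13 is a QR.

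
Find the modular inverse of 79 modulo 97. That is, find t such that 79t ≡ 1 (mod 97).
70

Using Extended Euclidean Algorithm:
gcd(79, 97) = 1
Bezout coefficients: 79 × -27 + 97 × 22 = 1
So 79 × -27 ≡ 1 (mod 97)
The inverse is -27 mod 97 = 70
Verification: 79 × 70 = 5530 = 57 × 97 + 1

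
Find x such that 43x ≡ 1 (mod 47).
43^(-1) ≡ 35 (mod 47). Verification: 43 × 35 = 1505 ≡ 1 (mod 47)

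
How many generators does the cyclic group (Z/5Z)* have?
2

The number of primitive roots modulo p is φ(p-1) = φ(4)
φ(4) = 2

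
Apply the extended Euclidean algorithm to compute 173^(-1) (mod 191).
Extended GCD: 173(53) + 191(-48) = 1. So 173^(-1) ≡ 53 ≡ 53 (mod 191). Verify: 173 × 53 = 9169 ≡ 1 (mod 191)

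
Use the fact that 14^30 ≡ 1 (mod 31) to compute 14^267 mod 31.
By Fermat: 14^{30} ≡ 1 (mod 31). 267 ≡ 27 (mod 30). So 14^{267} ≡ 14^{27} ≡ 2 (mod 31)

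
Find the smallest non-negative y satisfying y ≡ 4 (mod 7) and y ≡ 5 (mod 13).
M = 7 × 13 = 91. M₁ = 13, y₁ ≡ 6 (mod 7). M₂ = 7, y₂ ≡ 2 (mod 13). y = 4×13×6 + 5×7×2 ≡ 18 (mod 91)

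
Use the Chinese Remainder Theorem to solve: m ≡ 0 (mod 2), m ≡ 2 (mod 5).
M = 2 × 5 = 10. M₁ = 5, y₁ ≡ 1 (mod 2). M₂ = 2, y₂ ≡ 3 (mod 5). m = 0×5×1 + 2×2×3 ≡ 2 (mod 10)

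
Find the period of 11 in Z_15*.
Powers of 11 mod 15: 11^1≡11, 11^2≡1. Order = 2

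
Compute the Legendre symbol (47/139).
(47/139) = 47^{69} mod 139 = 1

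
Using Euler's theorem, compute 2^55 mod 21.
By Euler: 2^{12} ≡ 1 (mod 21) since gcd(2, 21) = 1. 55 = 4×12 + 7. So 2^{55} ≡ 2^{7} ≡ 2 (mod 21)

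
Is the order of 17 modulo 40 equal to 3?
No, the actual order is 4, not 3.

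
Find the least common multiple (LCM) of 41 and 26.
1066

First find GCD(41, 26) using the Euclidean algorithm:
41 = 1 × 26 + 15
26 = 1 × 15 + 11
15 = 1 × 11 + 4
11 = 2 × 4 + 3
4 = 1 × 3 + 1
3 = 3 × 1 + 0
GCD(41, 26) = 1

LCM formula: LCM(a, b) = (a × b) / GCD(a, b)
LCM(41, 26) = (41 × 26) / 1
LCM(41, 26) = 1066 / 1
LCM(41, 26) = 1066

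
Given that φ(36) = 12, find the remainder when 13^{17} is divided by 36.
By Euler: 13^{12} ≡ 1 (mod 36) since gcd(13, 36) = 1. 17 = 1×12 + 5. So 13^{17} ≡ 13^{5} ≡ 25 (mod 36)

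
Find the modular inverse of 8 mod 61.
8^(-1) ≡ 23 (mod 61). Verification: 8 × 23 = 184 ≡ 1 (mod 61)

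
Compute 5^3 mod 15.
3 = 2 + 1 (binary 11). Repeated squaring mod 15: 5^1 ≡ 5; 5^2 ≡ 5² = 25 ≡ 10. Multiply: 5^3 = 5^2 × 5^1 ≡ 10 × 5 (mod 15): 10 × 5 = 50 ≡ 5. So 5^3 ≡ 5 (mod 15).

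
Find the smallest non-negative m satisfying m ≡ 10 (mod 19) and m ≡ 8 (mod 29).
M = 19 × 29 = 551. M₁ = 29, y₁ ≡ 2 (mod 19). M₂ = 19, y₂ ≡ 26 (mod 29). m = 10×29×2 + 8×19×26 ≡ 124 (mod 551)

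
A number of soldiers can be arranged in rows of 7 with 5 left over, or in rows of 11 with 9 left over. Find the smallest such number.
M = 7 × 11 = 77. M₁ = 11, y₁ ≡ 2 (mod 7). M₂ = 7, y₂ ≡ 8 (mod 11). k = 5×11×2 + 9×7×8 ≡ 75 (mod 77). The smallest positive such number is 75.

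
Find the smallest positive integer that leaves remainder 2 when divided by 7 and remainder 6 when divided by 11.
M = 7 × 11 = 77. M₁ = 11, y₁ ≡ 2 (mod 7). M₂ = 7, y₂ ≡ 8 (mod 11). r = 2×11×2 + 6×7×8 ≡ 72 (mod 77). The smallest positive such number is 72.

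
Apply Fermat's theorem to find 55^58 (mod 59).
By Fermat's Little Theorem, 55^{58} ≡ 1 (mod 59) since 59 is prime and gcd(55, 59) = 1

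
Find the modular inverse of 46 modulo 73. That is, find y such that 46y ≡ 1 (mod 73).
27

Using Extended Euclidean Algorithm:
gcd(46, 73) = 1
Bezout coefficients: 46 × 27 + 73 × -17 = 1
So 46 × 27 ≡ 1 (mod 73)
The inverse is 27 mod 73 = 27
Verification: 46 × 27 = 1242 = 17 × 73 + 1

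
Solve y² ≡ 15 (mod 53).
The square roots of 15 mod 53 are 42 and 11. Verify: 42² = 1764 ≡ 15 (mod 53)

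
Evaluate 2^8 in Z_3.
8 = 8 (binary 1000). Repeated squaring mod 3: 2^1 ≡ 2; 2^2 ≡ 2² = 4 ≡ 1; 2^4 ≡ 1² = 1 ≡ 1; 2^8 ≡ 1² = 1 ≡ 1. So 2^8 ≡ 1 (mod 3).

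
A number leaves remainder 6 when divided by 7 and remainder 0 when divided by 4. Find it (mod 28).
M = 7 × 4 = 28. M₁ = 4, y₁ ≡ 2 (mod 7). M₂ = 7, y₂ ≡ 3 (mod 4). z = 6×4×2 + 0×7×3 ≡ 20 (mod 28)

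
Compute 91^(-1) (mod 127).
91^(-1) ≡ 67 (mod 127). Verification: 91 × 67 = 6097 ≡ 1 (mod 127)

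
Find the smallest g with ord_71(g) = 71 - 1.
p - 1 = 70 has prime divisors 2, 5, 7. h is a primitive root mod 71 iff h^(70/q) ≢ 1 (mod 71) for each such q.
h = 2: 2^35 ≡ 1, 2^14 ≡ 54, 2^10 ≡ 30 (mod 71); 2^35 ≡ 1, so not a primitive root.
h = 3: 3^35 ≡ 1, 3^14 ≡ 54, 3^10 ≡ 48 (mod 71); 3^35 ≡ 1, so not a primitive root.
h = 4: 4^35 ≡ 1, 4^14 ≡ 5, 4^10 ≡ 48 (mod 71); 4^35 ≡ 1, so not a primitive root.
h = 5: 5^35 ≡ 1, 5^14 ≡ 57, 5^10 ≡ 1 (mod 71); 5^35 ≡ 1, so not a primitive root.
h = 6: 6^35 ≡ 1, 6^14 ≡ 5, 6^10 ≡ 20 (mod 71); 6^35 ≡ 1, so not a primitive root.
h = 7: 7^35 ≡ 70, 7^14 ≡ 54, 7^10 ≡ 45 (mod 71); none is 1, so 7 has order 70 and is a primitive root.
The smallest primitive root mod 71 is g = 7.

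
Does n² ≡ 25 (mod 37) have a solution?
By Euler's criterion: 25^{18} ≡ 1 (mod 37). Since this equals 1, 25 is a QR.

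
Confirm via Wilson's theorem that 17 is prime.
(16)! mod 17 = 16. Since this equals -1 (mod 17), Wilson confirms 17 is prime.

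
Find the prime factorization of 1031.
1031

Divide by primes starting from smallest:
1031 ÷ 1031 = 1

1031 = 1031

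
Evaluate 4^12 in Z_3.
Using Fermat: 4^{2} ≡ 1 (mod 3). 12 ≡ 0 (mod 2). So 4^{12} ≡ 4^{0} ≡ 1 (mod 3)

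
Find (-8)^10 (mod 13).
(-8) ≡ 5 (mod 13). 10 = 8 + 2 (binary 1010). Repeated squaring mod 13: 5^1 ≡ 5; 5^2 ≡ 5² = 25 ≡ 12; 5^4 ≡ 12² = 144 ≡ 1; 5^8 ≡ 1² = 1 ≡ 1. Multiply: (-8)^10 ≡ 5^8 × 5^2 ≡ 1 × 12 (mod 13): 1 × 12 = 12 ≡ 12. So (-8)^10 ≡ 12 (mod 13).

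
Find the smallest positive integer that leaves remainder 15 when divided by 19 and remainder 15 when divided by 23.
M = 19 × 23 = 437. M₁ = 23, y₁ ≡ 5 (mod 19). M₂ = 19, y₂ ≡ 17 (mod 23). y = 15×23×5 + 15×19×17 ≡ 15 (mod 437). The smallest positive such number is 15.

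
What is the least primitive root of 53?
2

A primitive root g modulo p has order p-1 = 52
Prime divisors of 52: [2, 13]
g is a primitive root iff g^(52/q) ≢ 1 (mod 53) for each prime divisor q
Testing small values:
  g = 2: 2^26 ≡ 52, 2^4 ≡ 16 (mod 53) → none is 1, primitive root!
The smallest primitive root is 2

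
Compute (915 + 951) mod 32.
10

(915 + 951) = 1866
1866 mod 32 = 10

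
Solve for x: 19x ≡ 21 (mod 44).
15

Since gcd(19, 44) = 1 divides 21, a solution exists.
Multiply both sides by the inverse of 19 mod 44:
  19^(-1) mod 44 = 7
  x ≡ 7 × 21 ≡ 147 ≡ 15 (mod 44)
Verification: 19 × 15 = 285 = 6 × 44 + 21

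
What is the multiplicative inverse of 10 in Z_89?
9

Using Extended Euclidean Algorithm:
gcd(10, 89) = 1
Bezout coefficients: 10 × 9 + 89 × -1 = 1
So 10 × 9 ≡ 1 (mod 89)
The inverse is 9 mod 89 = 9
Verification: 10 × 9 = 90 = 1 × 89 + 1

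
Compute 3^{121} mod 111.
30

Using successive squaring:
Binary expansion of 121: 1111001
Powers of 3 mod 111 (each is the square of the previous):
  3^1 ≡ 3 (mod 111)
  3^2 ≡ 3² = 9 ≡ 9 (mod 111)
  3^4 ≡ 9² = 81 ≡ 81 (mod 111)
  3^8 ≡ 81² = 6561 ≡ 12 (mod 111)
  3^16 ≡ 12² = 144 ≡ 33 (mod 111)
  3^32 ≡ 33² = 1089 ≡ 90 (mod 111)
  3^64 ≡ 90² = 8100 ≡ 108 (mod 111)
121 = 64 + 32 + 16 + 8 + 1, so 3^121 = 3^64 × 3^32 × 3^16 × 3^8 × 3^1 ≡ 108 × 90 × 33 × 12 × 3 (mod 111)
Multiplying step by step:
  108 × 90 = 9720 ≡ 63 (mod 111)
  63 × 33 = 2079 ≡ 81 (mod 111)
  81 × 12 = 972 ≡ 84 (mod 111)
  84 × 3 = 252 ≡ 30 (mod 111)
Result: 3^121 ≡ 30 (mod 111)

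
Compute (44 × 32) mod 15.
13

(44 × 32) = 1408
1408 mod 15 = 13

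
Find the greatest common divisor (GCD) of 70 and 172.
2

Using the Euclidean algorithm:
70 = 0 × 172 + 70
172 = 2 × 70 + 32
70 = 2 × 32 + 6
32 = 5 × 6 + 2
6 = 3 × 2 + 0

GCD(70, 172) = 2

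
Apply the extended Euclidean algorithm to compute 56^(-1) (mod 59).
Extended GCD: 56(-20) + 59(19) = 1. So 56^(-1) ≡ 39 ≡ 39 (mod 59). Verify: 56 × 39 = 2184 ≡ 1 (mod 59)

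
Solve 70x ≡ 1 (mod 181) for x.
70^(-1) ≡ 75 (mod 181). Verification: 70 × 75 = 5250 ≡ 1 (mod 181)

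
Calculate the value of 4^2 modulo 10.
2 = 2 (binary 10). Repeated squaring mod 10: 4^1 ≡ 4; 4^2 ≡ 4² = 16 ≡ 6. So 4^2 ≡ 6 (mod 10).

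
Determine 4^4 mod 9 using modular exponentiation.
4 = 4 (binary 100). Repeated squaring mod 9: 4^1 ≡ 4; 4^2 ≡ 4² = 16 ≡ 7; 4^4 ≡ 7² = 49 ≡ 4. So 4^4 ≡ 4 (mod 9).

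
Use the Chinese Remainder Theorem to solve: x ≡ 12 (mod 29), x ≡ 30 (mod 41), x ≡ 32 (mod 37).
32666

Using the Chinese Remainder Theorem:
M = product of moduli = 43993
For equation 1: M_1 = 1517, 1517 ≡ 9 (mod 29), inverse of 1517 mod 29 is 13 (check: 9 × 13 = 117 ≡ 1 (mod 29))
For equation 2: M_2 = 1073, 1073 ≡ 7 (mod 41), inverse of 1073 mod 41 is 6 (check: 7 × 6 = 42 ≡ 1 (mod 41))
For equation 3: M_3 = 1189, 1189 ≡ 5 (mod 37), inverse of 1189 mod 37 is 15 (check: 5 × 15 = 75 ≡ 1 (mod 37))
Combine: x ≡ Σ r_i×M_i×(M_i⁻¹ mod m_i) = 12×1517×13 + 30×1073×6 + 32×1189×15 = 236652 + 193140 + 570720 = 1000512
1000512 mod 43993 = 32666
x ≡ 32666 (mod 43993)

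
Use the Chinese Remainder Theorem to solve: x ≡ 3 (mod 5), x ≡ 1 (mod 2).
3

Using the Chinese Remainder Theorem:
M = product of moduli = 10
For equation 1: M_1 = 2, 2 ≡ 2 (mod 5), inverse of 2 mod 5 is 3 (check: 2 × 3 = 6 ≡ 1 (mod 5))
For equation 2: M_2 = 5, 5 ≡ 1 (mod 2), inverse of 5 mod 2 is 1 (check: 1 × 1 = 1 ≡ 1 (mod 2))
Combine: x ≡ Σ r_i×M_i×(M_i⁻¹ mod m_i) = 3×2×3 + 1×5×1 = 18 + 5 = 23
23 mod 10 = 3
x ≡ 3 (mod 10)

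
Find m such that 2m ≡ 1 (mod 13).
2^(-1) ≡ 7 (mod 13). Verification: 2 × 7 = 14 ≡ 1 (mod 13)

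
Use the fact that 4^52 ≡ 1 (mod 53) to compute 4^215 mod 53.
By Fermat: 4^{52} ≡ 1 (mod 53). 215 = 4×52 + 7. So 4^{215} ≡ 4^{7} ≡ 7 (mod 53)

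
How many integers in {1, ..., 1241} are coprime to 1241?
1152

Prime factorization: 1241 = 17 × 73
Using the formula φ(n) = n × Π(1 - 1/p) for each prime factor p:
φ(1241) = 1241 × (1 - 1/17) × (1 - 1/73)
φ(1241) = 1152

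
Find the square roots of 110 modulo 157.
The square roots of 110 mod 157 are 96 and 61. Verify: 96² = 9216 ≡ 110 (mod 157)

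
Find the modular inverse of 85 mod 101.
85^(-1) ≡ 82 (mod 101). Verification: 85 × 82 = 6970 ≡ 1 (mod 101)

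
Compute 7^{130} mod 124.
25

Using successive squaring:
Binary expansion of 130: 10000010
Powers of 7 mod 124 (each is the square of the previous):
  7^1 ≡ 7 (mod 124)
  7^2 ≡ 7² = 49 ≡ 49 (mod 124)
  7^4 ≡ 49² = 2401 ≡ 45 (mod 124)
  7^8 ≡ 45² = 2025 ≡ 41 (mod 124)
  7^16 ≡ 41² = 1681 ≡ 69 (mod 124)
  7^32 ≡ 69² = 4761 ≡ 49 (mod 124)
  7^64 ≡ 49² = 2401 ≡ 45 (mod 124)
  7^128 ≡ 45² = 2025 ≡ 41 (mod 124)
130 = 128 + 2, so 7^130 = 7^128 × 7^2 ≡ 41 × 49 (mod 124)
Multiplying step by step:
  41 × 49 = 2009 ≡ 25 (mod 124)
Result: 7^130 ≡ 25 (mod 124)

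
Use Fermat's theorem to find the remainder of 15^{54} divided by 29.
4

By Fermat's Little Theorem, a^(p-1) ≡ 1 (mod p) for prime p and gcd(a, p) = 1
Here p = 29, so 15^28 ≡ 1 (mod 29)
We can reduce the exponent: 54 mod 28 = 26
So 15^54 ≡ 15^26 (mod 29)
Computing: 15^26 mod 29 = 4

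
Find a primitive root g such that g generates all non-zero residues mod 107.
p - 1 = 106 has prime divisors 2, 53. h is a primitive root mod 107 iff h^(106/q) ≢ 1 (mod 107) for each such q.
h = 2: 2^53 ≡ 106, 2^2 ≡ 4 (mod 107); none is 1, so 2 has order 106 and is a primitive root.
The smallest primitive root mod 107 is g = 2.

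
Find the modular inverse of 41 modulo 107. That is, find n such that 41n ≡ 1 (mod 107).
47

Using Extended Euclidean Algorithm:
gcd(41, 107) = 1
Bezout coefficients: 41 × 47 + 107 × -18 = 1
So 41 × 47 ≡ 1 (mod 107)
The inverse is 47 mod 107 = 47
Verification: 41 × 47 = 1927 = 18 × 107 + 1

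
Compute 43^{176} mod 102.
1

Using successive squaring:
Binary expansion of 176: 10110000
Powers of 43 mod 102 (each is the square of the previous):
  43^1 ≡ 43 (mod 102)
  43^2 ≡ 43² = 1849 ≡ 13 (mod 102)
  43^4 ≡ 13² = 169 ≡ 67 (mod 102)
  43^8 ≡ 67² = 4489 ≡ 1 (mod 102)
  43^16 ≡ 1² = 1 ≡ 1 (mod 102)
  43^32 ≡ 1² = 1 ≡ 1 (mod 102)
  43^64 ≡ 1² = 1 ≡ 1 (mod 102)
  43^128 ≡ 1² = 1 ≡ 1 (mod 102)
176 = 128 + 32 + 16, so 43^176 = 43^128 × 43^32 × 43^16 ≡ 1 × 1 × 1 (mod 102)
Multiplying step by step:
  1 × 1 = 1 ≡ 1 (mod 102)
  1 × 1 = 1 ≡ 1 (mod 102)
Result: 43^176 ≡ 1 (mod 102)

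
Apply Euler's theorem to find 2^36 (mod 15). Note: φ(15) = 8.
By Euler: 2^{8} ≡ 1 (mod 15) since gcd(2, 15) = 1. 36 = 4×8 + 4. So 2^{36} ≡ 2^{4} ≡ 1 (mod 15)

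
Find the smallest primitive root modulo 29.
2

A primitive root g modulo p has order p-1 = 28
Prime divisors of 28: [2, 7]
g is a primitive root iff g^(28/q) ≢ 1 (mod 29) for each prime divisor q
Testing small values:
  g = 2: 2^14 ≡ 28, 2^4 ≡ 16 (mod 29) → none is 1, primitive root!
The smallest primitive root is 2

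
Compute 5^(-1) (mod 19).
5^(-1) ≡ 4 (mod 19). Verification: 5 × 4 = 20 ≡ 1 (mod 19)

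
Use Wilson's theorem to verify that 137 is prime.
(136)! mod 137 = 136. Since this equals -1 (mod 137), Wilson confirms 137 is prime.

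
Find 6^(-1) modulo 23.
4

Using Extended Euclidean Algorithm:
gcd(6, 23) = 1
Bezout coefficients: 6 × 4 + 23 × -1 = 1
So 6 × 4 ≡ 1 (mod 23)
The inverse is 4 mod 23 = 4
Verification: 6 × 4 = 24 = 1 × 23 + 1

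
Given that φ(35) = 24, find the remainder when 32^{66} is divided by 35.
By Euler: 32^{24} ≡ 1 (mod 35) since gcd(32, 35) = 1. 66 = 2×24 + 18. So 32^{66} ≡ 32^{18} ≡ 29 (mod 35)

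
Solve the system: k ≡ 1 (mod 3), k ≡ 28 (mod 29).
M = 3 × 29 = 87. M₁ = 29, y₁ ≡ 2 (mod 3). M₂ = 3, y₂ ≡ 10 (mod 29). k = 1×29×2 + 28×3×10 ≡ 28 (mod 87)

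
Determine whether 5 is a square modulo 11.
By Euler's criterion: 5^{5} ≡ 1 (mod 11). Since this equals 1, 5 is a QR.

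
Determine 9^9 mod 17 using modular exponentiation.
9 = 8 + 1 (binary 1001). Repeated squaring mod 17: 9^1 ≡ 9; 9^2 ≡ 9² = 81 ≡ 13; 9^4 ≡ 13² = 169 ≡ 16; 9^8 ≡ 16² = 256 ≡ 1. Multiply: 9^9 = 9^8 × 9^1 ≡ 1 × 9 (mod 17): 1 × 9 = 9 ≡ 9. So 9^9 ≡ 9 (mod 17).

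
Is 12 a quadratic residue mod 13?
By Euler's criterion: 12^{6} ≡ 1 (mod 13). Since this equals 1, 12 is a QR.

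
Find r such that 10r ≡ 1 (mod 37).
10^(-1) ≡ 26 (mod 37). Verification: 10 × 26 = 260 ≡ 1 (mod 37)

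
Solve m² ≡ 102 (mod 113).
The square roots of 102 mod 113 are 21 and 92. Verify: 21² = 441 ≡ 102 (mod 113)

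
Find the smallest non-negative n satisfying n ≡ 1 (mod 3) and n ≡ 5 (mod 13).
M = 3 × 13 = 39. M₁ = 13, y₁ ≡ 1 (mod 3). M₂ = 3, y₂ ≡ 9 (mod 13). n = 1×13×1 + 5×3×9 ≡ 31 (mod 39)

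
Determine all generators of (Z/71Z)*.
Primitive roots mod 71: {7, 11, 13, 21, 22, 28, 31, 33, 35, 42, 44, 47, 52, 53, 55, 56, 59, 61, 62, 63, 65, 67, 68, 69}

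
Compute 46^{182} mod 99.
37

Using successive squaring:
Binary expansion of 182: 10110110
Powers of 46 mod 99 (each is the square of the previous):
  46^1 ≡ 46 (mod 99)
  46^2 ≡ 46² = 2116 ≡ 37 (mod 99)
  46^4 ≡ 37² = 1369 ≡ 82 (mod 99)
  46^8 ≡ 82² = 6724 ≡ 91 (mod 99)
  46^16 ≡ 91² = 8281 ≡ 64 (mod 99)
  46^32 ≡ 64² = 4096 ≡ 37 (mod 99)
  46^64 ≡ 37² = 1369 ≡ 82 (mod 99)
  46^128 ≡ 82² = 6724 ≡ 91 (mod 99)
182 = 128 + 32 + 16 + 4 + 2, so 46^182 = 46^128 × 46^32 × 46^16 × 46^4 × 46^2 ≡ 91 × 37 × 64 × 82 × 37 (mod 99)
Multiplying step by step:
  91 × 37 = 3367 ≡ 1 (mod 99)
  1 × 64 = 64 ≡ 64 (mod 99)
  64 × 82 = 5248 ≡ 1 (mod 99)
  1 × 37 = 37 ≡ 37 (mod 99)
Result: 46^182 ≡ 37 (mod 99)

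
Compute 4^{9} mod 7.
1

Using successive squaring:
Binary expansion of 9: 1001
Powers of 4 mod 7 (each is the square of the previous):
  4^1 ≡ 4 (mod 7)
  4^2 ≡ 4² = 16 ≡ 2 (mod 7)
  4^4 ≡ 2² = 4 ≡ 4 (mod 7)
  4^8 ≡ 4² = 16 ≡ 2 (mod 7)
9 = 8 + 1, so 4^9 = 4^8 × 4^1 ≡ 2 × 4 (mod 7)
Multiplying step by step:
  2 × 4 = 8 ≡ 1 (mod 7)
Result: 4^9 ≡ 1 (mod 7)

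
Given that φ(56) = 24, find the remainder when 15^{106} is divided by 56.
By Euler: 15^{24} ≡ 1 (mod 56) since gcd(15, 56) = 1. 106 = 4×24 + 10. So 15^{106} ≡ 15^{10} ≡ 1 (mod 56)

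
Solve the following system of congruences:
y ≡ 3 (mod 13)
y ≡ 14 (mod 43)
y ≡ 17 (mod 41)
22116

Using the Chinese Remainder Theorem:
M = product of moduli = 22919
For equation 1: M_1 = 1763, 1763 ≡ 8 (mod 13), inverse of 1763 mod 13 is 5 (check: 8 × 5 = 40 ≡ 1 (mod 13))
For equation 2: M_2 = 533, 533 ≡ 17 (mod 43), inverse of 533 mod 43 is 38 (check: 17 × 38 = 646 ≡ 1 (mod 43))
For equation 3: M_3 = 559, 559 ≡ 26 (mod 41), inverse of 559 mod 41 is 30 (check: 26 × 30 = 780 ≡ 1 (mod 41))
Combine: y ≡ Σ r_i×M_i×(M_i⁻¹ mod m_i) = 3×1763×5 + 14×533×38 + 17×559×30 = 26445 + 283556 + 285090 = 595091
595091 mod 22919 = 22116
y ≡ 22116 (mod 22919)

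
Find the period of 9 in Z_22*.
Powers of 9 mod 22: 9^1≡9, 9^2≡15, 9^3≡3, 9^4≡5, 9^5≡1. Order = 5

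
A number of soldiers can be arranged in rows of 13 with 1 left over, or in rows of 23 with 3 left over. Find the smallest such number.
M = 13 × 23 = 299. M₁ = 23, y₁ ≡ 4 (mod 13). M₂ = 13, y₂ ≡ 16 (mod 23). n = 1×23×4 + 3×13×16 ≡ 118 (mod 299). The smallest positive such number is 118.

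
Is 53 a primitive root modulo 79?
Yes

To verify, check if 53^(78/q) ≢ 1 (mod 79) for each prime divisor q of 78
Divisors of 78 = 78: [1, 2, 3, 6, 13, 26, 39, 78]
  53^(78/2) = 53^39 ≡ 78 (mod 79)
  53^(78/3) = 53^26 ≡ 55 (mod 79)
  53^(78/13) = 53^6 ≡ 22 (mod 79)
Conclusion: 53 is a primitive root modulo 79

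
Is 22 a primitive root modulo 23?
p - 1 = 22 has prime divisors 2, 11. Check 22^(22/q) mod 23 for each: 22^(22/2) = 22^11 ≡ 22, 22^(22/11) = 22^2 ≡ 1 (mod 23). Since 22^2 ≡ 1 (mod 23), the order of 22 divides 2 (in fact the order is 2) ≠ 22, so it is not a primitive root.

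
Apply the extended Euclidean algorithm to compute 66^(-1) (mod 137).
Extended GCD: 66(27) + 137(-13) = 1. So 66^(-1) ≡ 27 ≡ 27 (mod 137). Verify: 66 × 27 = 1782 ≡ 1 (mod 137)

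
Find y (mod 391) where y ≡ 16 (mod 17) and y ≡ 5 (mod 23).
M = 17 × 23 = 391. M₁ = 23, y₁ ≡ 3 (mod 17). M₂ = 17, y₂ ≡ 19 (mod 23). y = 16×23×3 + 5×17×19 ≡ 373 (mod 391)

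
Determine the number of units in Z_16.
8

Prime factorization: 16 = 2^4
Using the formula φ(n) = n × Π(1 - 1/p) for each prime factor p:
φ(16) = 16 × (1 - 1/2)
φ(16) = 8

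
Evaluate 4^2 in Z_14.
2 = 2 (binary 10). Repeated squaring mod 14: 4^1 ≡ 4; 4^2 ≡ 4² = 16 ≡ 2. So 4^2 ≡ 2 (mod 14).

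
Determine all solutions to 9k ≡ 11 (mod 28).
23

Since gcd(9, 28) = 1 divides 11, a solution exists.
Multiply both sides by the inverse of 9 mod 28:
  9^(-1) mod 28 = 25
  x ≡ 25 × 11 ≡ 275 ≡ 23 (mod 28)
Verification: 9 × 23 = 207 = 7 × 28 + 11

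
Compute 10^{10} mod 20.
0

Using successive squaring:
Binary expansion of 10: 1010
Powers of 10 mod 20 (each is the square of the previous):
  10^1 ≡ 10 (mod 20)
  10^2 ≡ 10² = 100 ≡ 0 (mod 20)
  10^4 ≡ 0² = 0 ≡ 0 (mod 20)
  10^8 ≡ 0² = 0 ≡ 0 (mod 20)
10 = 8 + 2, so 10^10 = 10^8 × 10^2 ≡ 0 × 0 (mod 20)
Multiplying step by step:
  0 × 0 = 0 ≡ 0 (mod 20)
Result: 10^10 ≡ 0 (mod 20)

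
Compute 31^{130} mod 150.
1

Using successive squaring:
Binary expansion of 130: 10000010
Powers of 31 mod 150 (each is the square of the previous):
  31^1 ≡ 31 (mod 150)
  31^2 ≡ 31² = 961 ≡ 61 (mod 150)
  31^4 ≡ 61² = 3721 ≡ 121 (mod 150)
  31^8 ≡ 121² = 14641 ≡ 91 (mod 150)
  31^16 ≡ 91² = 8281 ≡ 31 (mod 150)
  31^32 ≡ 31² = 961 ≡ 61 (mod 150)
  31^64 ≡ 61² = 3721 ≡ 121 (mod 150)
  31^128 ≡ 121² = 14641 ≡ 91 (mod 150)
130 = 128 + 2, so 31^130 = 31^128 × 31^2 ≡ 91 × 61 (mod 150)
Multiplying step by step:
  91 × 61 = 5551 ≡ 1 (mod 150)
Result: 31^130 ≡ 1 (mod 150)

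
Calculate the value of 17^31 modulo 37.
Using repeated squaring. 31 = 16 + 8 + 4 + 2 + 1 (binary 11111). Repeated squaring mod 37: 17^1 ≡ 17; 17^2 ≡ 17² = 289 ≡ 30; 17^4 ≡ 30² = 900 ≡ 12; 17^8 ≡ 12² = 144 ≡ 33; 17^16 ≡ 33² = 1089 ≡ 16. Multiply: 17^31 = 17^16 × 17^8 × 17^4 × 17^2 × 17^1 ≡ 16 × 33 × 12 × 30 × 17 (mod 37): 16 × 33 = 528 ≡ 10; 10 × 12 = 120 ≡ 9; 9 × 30 = 270 ≡ 11; 11 × 17 = 187 ≡ 2. So 17^31 ≡ 2 (mod 37).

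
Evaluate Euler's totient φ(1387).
1296

Prime factorization: 1387 = 19 × 73
Using the formula φ(n) = n × Π(1 - 1/p) for each prime factor p:
φ(1387) = 1387 × (1 - 1/19) × (1 - 1/73)
φ(1387) = 1296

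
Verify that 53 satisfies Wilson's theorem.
(52)! mod 53 = 52. Since this equals -1 (mod 53), Wilson confirms 53 is prime.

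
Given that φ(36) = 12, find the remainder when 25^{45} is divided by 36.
By Euler: 25^{12} ≡ 1 (mod 36) since gcd(25, 36) = 1. 45 = 3×12 + 9. So 25^{45} ≡ 25^{9} ≡ 1 (mod 36)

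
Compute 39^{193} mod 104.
39

Using successive squaring:
Binary expansion of 193: 11000001
Powers of 39 mod 104 (each is the square of the previous):
  39^1 ≡ 39 (mod 104)
  39^2 ≡ 39² = 1521 ≡ 65 (mod 104)
  39^4 ≡ 65² = 4225 ≡ 65 (mod 104)
  39^8 ≡ 65² = 4225 ≡ 65 (mod 104)
  39^16 ≡ 65² = 4225 ≡ 65 (mod 104)
  39^32 ≡ 65² = 4225 ≡ 65 (mod 104)
  39^64 ≡ 65² = 4225 ≡ 65 (mod 104)
  39^128 ≡ 65² = 4225 ≡ 65 (mod 104)
193 = 128 + 64 + 1, so 39^193 = 39^128 × 39^64 × 39^1 ≡ 65 × 65 × 39 (mod 104)
Multiplying step by step:
  65 × 65 = 4225 ≡ 65 (mod 104)
  65 × 39 = 2535 ≡ 39 (mod 104)
Result: 39^193 ≡ 39 (mod 104)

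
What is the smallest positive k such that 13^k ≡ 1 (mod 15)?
Powers of 13 mod 15: 13^1≡13, 13^2≡4, 13^3≡7, 13^4≡1. Order = 4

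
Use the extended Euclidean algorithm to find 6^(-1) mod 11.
Extended GCD: 6(2) + 11(-1) = 1. So 6^(-1) ≡ 2 ≡ 2 (mod 11). Verify: 6 × 2 = 12 ≡ 1 (mod 11)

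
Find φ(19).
18

Prime factorization: 19 = 19
Using the formula φ(n) = n × Π(1 - 1/p) for each prime factor p:
φ(19) = 19 × (1 - 1/19)
φ(19) = 18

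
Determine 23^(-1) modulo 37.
23^(-1) ≡ 29 (mod 37). Verification: 23 × 29 = 667 ≡ 1 (mod 37)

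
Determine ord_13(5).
Powers of 5 mod 13: 5^1≡5, 5^2≡12, 5^3≡8, 5^4≡1. Order = 4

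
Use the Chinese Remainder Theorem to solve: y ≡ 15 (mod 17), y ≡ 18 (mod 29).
134

Using the Chinese Remainder Theorem:
M = product of moduli = 493
For equation 1: M_1 = 29, 29 ≡ 12 (mod 17), inverse of 29 mod 17 is 10 (check: 12 × 10 = 120 ≡ 1 (mod 17))
For equation 2: M_2 = 17, 17 ≡ 17 (mod 29), inverse of 17 mod 29 is 12 (check: 17 × 12 = 204 ≡ 1 (mod 29))
Combine: y ≡ Σ r_i×M_i×(M_i⁻¹ mod m_i) = 15×29×10 + 18×17×12 = 4350 + 3672 = 8022
8022 mod 493 = 134
y ≡ 134 (mod 493)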